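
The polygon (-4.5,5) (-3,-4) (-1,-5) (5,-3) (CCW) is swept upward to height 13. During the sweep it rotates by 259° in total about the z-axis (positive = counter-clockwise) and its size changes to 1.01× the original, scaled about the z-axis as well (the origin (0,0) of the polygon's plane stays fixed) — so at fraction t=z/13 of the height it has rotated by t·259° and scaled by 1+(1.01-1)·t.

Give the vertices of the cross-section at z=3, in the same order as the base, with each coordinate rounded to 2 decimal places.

t = z/height = 3/13 = 0.230769
s = 1 + (scale-1)·z/height = 1 + (1.01-1)·3/13 = 1.002308
θ = twist·z/height = 259°·3/13 = 59.7692° = 1.043170 rad
cos θ = 0.503484, sin θ = 0.864005 (intermediates below are computed at full precision and shown rounded to 5 d.p.)
v1: (-4.5,5) → rotate → (-6.58570,-1.37060) → ×s → (-6.60090,-1.37376) → (-6.60,-1.37)
v2: (-3,-4) → rotate → (1.94557,-4.60595) → ×s → (1.95006,-4.61658) → (1.95,-4.62)
v3: (-1,-5) → rotate → (3.81654,-3.38142) → ×s → (3.82535,-3.38923) → (3.83,-3.39)
v4: (5,-3) → rotate → (5.10943,2.80957) → ×s → (5.12122,2.81605) → (5.12,2.82)

Cross-section at z=3: (-6.60,-1.37) (1.95,-4.62) (3.83,-3.39) (5.12,2.82)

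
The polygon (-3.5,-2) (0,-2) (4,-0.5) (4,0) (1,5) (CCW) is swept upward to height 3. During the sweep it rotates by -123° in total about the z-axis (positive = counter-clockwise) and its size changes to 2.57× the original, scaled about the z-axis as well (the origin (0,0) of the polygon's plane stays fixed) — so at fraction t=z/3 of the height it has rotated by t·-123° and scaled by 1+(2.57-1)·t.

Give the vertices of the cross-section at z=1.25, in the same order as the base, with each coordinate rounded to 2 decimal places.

t = z/height = 1.25/3 = 0.416667
s = 1 + (scale-1)·z/height = 1 + (2.57-1)·1.25/3 = 1.654167
θ = twist·z/height = -123°·1.25/3 = -51.2500° = -0.894481 rad
cos θ = 0.625923, sin θ = -0.779884 (intermediates below are computed at full precision and shown rounded to 5 d.p.)
v1: (-3.5,-2) → rotate → (-3.75050,1.47775) → ×s → (-6.20395,2.44444) → (-6.20,2.44)
v2: (0,-2) → rotate → (-1.55977,-1.25185) → ×s → (-2.58012,-2.07076) → (-2.58,-2.07)
v3: (4,-0.5) → rotate → (2.11375,-3.43250) → ×s → (3.49650,-5.67793) → (3.50,-5.68)
v4: (4,0) → rotate → (2.50369,-3.11954) → ×s → (4.14153,-5.16024) → (4.14,-5.16)
v5: (1,5) → rotate → (4.52535,2.34973) → ×s → (7.48568,3.88685) → (7.49,3.89)

Cross-section at z=1.25: (-6.20,2.44) (-2.58,-2.07) (3.50,-5.68) (4.14,-5.16) (7.49,3.89)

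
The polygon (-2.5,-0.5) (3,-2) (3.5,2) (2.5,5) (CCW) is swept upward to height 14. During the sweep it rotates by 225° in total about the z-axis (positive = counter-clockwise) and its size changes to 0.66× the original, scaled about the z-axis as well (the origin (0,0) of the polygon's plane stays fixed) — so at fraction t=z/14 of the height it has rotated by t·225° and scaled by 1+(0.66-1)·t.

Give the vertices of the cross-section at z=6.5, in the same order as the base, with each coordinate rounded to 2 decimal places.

Cross-section at z=6.5: (0.93,-1.93) (1.00,2.87) (-2.37,2.43) (-4.60,0.99)

t = z/height = 6.5/14 = 0.464286
s = 1 + (scale-1)·z/height = 1 + (0.66-1)·6.5/14 = 0.842143
θ = twist·z/height = 225°·6.5/14 = 104.4643° = 1.823246 rad
cos θ = -0.249776, sin θ = 0.968304 (intermediates below are computed at full precision and shown rounded to 5 d.p.)
v1: (-2.5,-0.5) → rotate → (1.10859,-2.29587) → ×s → (0.93359,-1.93345) → (0.93,-1.93)
v2: (3,-2) → rotate → (1.18728,3.40446) → ×s → (0.99986,2.86704) → (1.00,2.87)
v3: (3.5,2) → rotate → (-2.81082,2.88951) → ×s → (-2.36712,2.43338) → (-2.37,2.43)
v4: (2.5,5) → rotate → (-5.46596,1.17188) → ×s → (-4.60312,0.98689) → (-4.60,0.99)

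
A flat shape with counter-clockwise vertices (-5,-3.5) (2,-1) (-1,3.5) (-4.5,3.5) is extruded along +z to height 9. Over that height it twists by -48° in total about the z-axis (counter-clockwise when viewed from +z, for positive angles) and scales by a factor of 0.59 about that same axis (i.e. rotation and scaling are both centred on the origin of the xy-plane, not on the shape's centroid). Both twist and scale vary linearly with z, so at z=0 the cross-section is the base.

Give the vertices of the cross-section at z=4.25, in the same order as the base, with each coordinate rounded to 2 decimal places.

t = z/height = 4.25/9 = 0.472222
s = 1 + (scale-1)·z/height = 1 + (0.59-1)·4.25/9 = 0.806389
θ = twist·z/height = -48°·4.25/9 = -22.6667° = -0.395608 rad
cos θ = 0.922762, sin θ = -0.385369 (intermediates below are computed at full precision and shown rounded to 5 d.p.)
v1: (-5,-3.5) → rotate → (-5.96260,-1.30282) → ×s → (-4.80818,-1.05058) → (-4.81,-1.05)
v2: (2,-1) → rotate → (1.46016,-1.69350) → ×s → (1.17745,-1.36562) → (1.18,-1.37)
v3: (-1,3.5) → rotate → (0.42603,3.61504) → ×s → (0.34355,2.91513) → (0.34,2.92)
v4: (-4.5,3.5) → rotate → (-2.80364,4.96383) → ×s → (-2.26082,4.00278) → (-2.26,4.00)

Cross-section at z=4.25: (-4.81,-1.05) (1.18,-1.37) (0.34,2.92) (-2.26,4.00)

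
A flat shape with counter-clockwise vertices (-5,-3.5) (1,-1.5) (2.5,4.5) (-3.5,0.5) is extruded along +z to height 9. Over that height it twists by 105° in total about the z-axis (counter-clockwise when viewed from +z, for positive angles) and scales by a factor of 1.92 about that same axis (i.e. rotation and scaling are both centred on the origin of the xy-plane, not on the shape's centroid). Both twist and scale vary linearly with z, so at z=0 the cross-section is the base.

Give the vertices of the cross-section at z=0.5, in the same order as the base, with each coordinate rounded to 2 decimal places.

Cross-section at z=0.5: (-4.85,-4.19) (1.21,-1.46) (2.13,4.97) (-3.71,0.15)

t = z/height = 0.5/9 = 0.0555556
s = 1 + (scale-1)·z/height = 1 + (1.92-1)·0.5/9 = 1.051111
θ = twist·z/height = 105°·0.5/9 = 5.8333° = 0.101811 rad
cos θ = 0.994822, sin θ = 0.101635 (intermediates below are computed at full precision and shown rounded to 5 d.p.)
v1: (-5,-3.5) → rotate → (-4.61839,-3.99005) → ×s → (-4.85444,-4.19399) → (-4.85,-4.19)
v2: (1,-1.5) → rotate → (1.14727,-1.39060) → ×s → (1.20591,-1.46167) → (1.21,-1.46)
v3: (2.5,4.5) → rotate → (2.02970,4.73079) → ×s → (2.13344,4.97258) → (2.13,4.97)
v4: (-3.5,0.5) → rotate → (-3.53269,0.14169) → ×s → (-3.71325,0.14893) → (-3.71,0.15)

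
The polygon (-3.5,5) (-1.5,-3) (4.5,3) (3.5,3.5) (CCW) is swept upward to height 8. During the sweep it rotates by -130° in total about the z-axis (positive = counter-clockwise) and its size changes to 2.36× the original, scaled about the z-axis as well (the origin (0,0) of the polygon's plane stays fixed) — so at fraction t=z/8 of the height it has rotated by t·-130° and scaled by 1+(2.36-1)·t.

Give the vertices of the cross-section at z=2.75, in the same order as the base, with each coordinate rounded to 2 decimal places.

Cross-section at z=2.75: (1.51,8.83) (-4.66,-1.58) (7.79,-1.51) (7.26,0.04)

t = z/height = 2.75/8 = 0.34375
s = 1 + (scale-1)·z/height = 1 + (2.36-1)·2.75/8 = 1.467500
θ = twist·z/height = -130°·2.75/8 = -44.6875° = -0.779944 rad
cos θ = 0.710953, sin θ = -0.703240 (intermediates below are computed at full precision and shown rounded to 5 d.p.)
v1: (-3.5,5) → rotate → (1.02786,6.01610) → ×s → (1.50839,8.82863) → (1.51,8.83)
v2: (-1.5,-3) → rotate → (-3.17615,-1.07800) → ×s → (-4.66100,-1.58196) → (-4.66,-1.58)
v3: (4.5,3) → rotate → (5.30901,-1.03172) → ×s → (7.79097,-1.51405) → (7.79,-1.51)
v4: (3.5,3.5) → rotate → (4.94967,0.02700) → ×s → (7.26365,0.03962) → (7.26,0.04)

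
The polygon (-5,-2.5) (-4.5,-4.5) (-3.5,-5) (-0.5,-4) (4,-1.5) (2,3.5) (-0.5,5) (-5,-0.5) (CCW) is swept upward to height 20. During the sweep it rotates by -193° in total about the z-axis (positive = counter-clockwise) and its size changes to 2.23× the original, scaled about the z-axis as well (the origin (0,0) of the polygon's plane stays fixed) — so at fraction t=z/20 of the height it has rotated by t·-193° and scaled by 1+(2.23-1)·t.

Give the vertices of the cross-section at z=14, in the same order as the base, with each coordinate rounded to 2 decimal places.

Cross-section at z=14: (3.31,9.86) (0.02,11.84) (-1.95,11.19) (-4.60,5.93) (-7.24,-3.28) (1.96,-7.24) (7.23,-5.93) (5.93,7.23)

t = z/height = 14/20 = 0.7
s = 1 + (scale-1)·z/height = 1 + (2.23-1)·14/20 = 1.861000
θ = twist·z/height = -193°·14/20 = -135.1000° = -2.357940 rad
cos θ = -0.708340, sin θ = -0.705872 (intermediates below are computed at full precision and shown rounded to 5 d.p.)
v1: (-5,-2.5) → rotate → (1.77702,5.30021) → ×s → (3.30703,9.86369) → (3.31,9.86)
v2: (-4.5,-4.5) → rotate → (0.01111,6.36395) → ×s → (0.02067,11.84331) → (0.02,11.84)
v3: (-3.5,-5) → rotate → (-1.05017,6.01225) → ×s → (-1.95436,11.18880) → (-1.95,11.19)
v4: (-0.5,-4) → rotate → (-2.46932,3.18630) → ×s → (-4.59540,5.92970) → (-4.60,5.93)
v5: (4,-1.5) → rotate → (-3.89217,-1.76098) → ×s → (-7.24332,-3.27718) → (-7.24,-3.28)
v6: (2,3.5) → rotate → (1.05387,-3.89093) → ×s → (1.96125,-7.24103) → (1.96,-7.24)
v7: (-0.5,5) → rotate → (3.88353,-3.18876) → ×s → (7.22725,-5.93429) → (7.23,-5.93)
v8: (-5,-0.5) → rotate → (3.18876,3.88353) → ×s → (5.93429,7.22725) → (5.93,7.23)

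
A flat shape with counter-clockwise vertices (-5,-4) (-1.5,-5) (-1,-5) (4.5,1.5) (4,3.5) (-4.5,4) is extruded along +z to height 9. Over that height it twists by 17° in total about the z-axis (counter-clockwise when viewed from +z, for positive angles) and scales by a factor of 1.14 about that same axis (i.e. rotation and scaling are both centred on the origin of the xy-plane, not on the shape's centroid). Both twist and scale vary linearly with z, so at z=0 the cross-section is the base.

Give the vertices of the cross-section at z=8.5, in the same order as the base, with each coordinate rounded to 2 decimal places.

Cross-section at z=8.5: (-4.19,-5.92) (-0.07,-5.91) (0.48,-5.75) (4.43,3.04) (3.26,5.06) (-6.15,2.94)

t = z/height = 8.5/9 = 0.944444
s = 1 + (scale-1)·z/height = 1 + (1.14-1)·8.5/9 = 1.132222
θ = twist·z/height = 17°·8.5/9 = 16.0556° = 0.280222 rad
cos θ = 0.960994, sin θ = 0.276569 (intermediates below are computed at full precision and shown rounded to 5 d.p.)
v1: (-5,-4) → rotate → (-3.69869,-5.22682) → ×s → (-4.18774,-5.91792) → (-4.19,-5.92)
v2: (-1.5,-5) → rotate → (-0.05864,-5.21982) → ×s → (-0.06640,-5.91000) → (-0.07,-5.91)
v3: (-1,-5) → rotate → (0.42185,-5.08154) → ×s → (0.47763,-5.75343) → (0.48,-5.75)
v4: (4.5,1.5) → rotate → (3.90962,2.68605) → ×s → (4.42656,3.04121) → (4.43,3.04)
v5: (4,3.5) → rotate → (2.87598,4.46976) → ×s → (3.25625,5.06076) → (3.26,5.06)
v6: (-4.5,4) → rotate → (-5.43075,2.59941) → ×s → (-6.14882,2.94311) → (-6.15,2.94)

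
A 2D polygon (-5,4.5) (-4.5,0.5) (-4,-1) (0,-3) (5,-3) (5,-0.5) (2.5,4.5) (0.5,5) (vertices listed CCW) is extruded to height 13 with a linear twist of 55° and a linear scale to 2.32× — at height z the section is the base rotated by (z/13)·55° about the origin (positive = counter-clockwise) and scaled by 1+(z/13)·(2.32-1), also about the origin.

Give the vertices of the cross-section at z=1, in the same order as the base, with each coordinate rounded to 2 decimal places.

t = z/height = 1/13 = 0.0769231
s = 1 + (scale-1)·z/height = 1 + (2.32-1)·1/13 = 1.101538
θ = twist·z/height = 55°·1/13 = 4.2308° = 0.073841 rad
cos θ = 0.997275, sin θ = 0.073774 (intermediates below are computed at full precision and shown rounded to 5 d.p.)
v1: (-5,4.5) → rotate → (-5.31836,4.11887) → ×s → (-5.85837,4.53709) → (-5.86,4.54)
v2: (-4.5,0.5) → rotate → (-4.52462,0.16666) → ×s → (-4.98405,0.18358) → (-4.98,0.18)
v3: (-4,-1) → rotate → (-3.91533,-1.29237) → ×s → (-4.31288,-1.42360) → (-4.31,-1.42)
v4: (0,-3) → rotate → (0.22132,-2.99183) → ×s → (0.24379,-3.29561) → (0.24,-3.30)
v5: (5,-3) → rotate → (5.20770,-2.62296) → ×s → (5.73648,-2.88929) → (5.74,-2.89)
v6: (5,-0.5) → rotate → (5.02326,-0.12977) → ×s → (5.53332,-0.14295) → (5.53,-0.14)
v7: (2.5,4.5) → rotate → (2.16121,4.67217) → ×s → (2.38065,5.14658) → (2.38,5.15)
v8: (0.5,5) → rotate → (0.12977,5.02326) → ×s → (0.14295,5.53332) → (0.14,5.53)

Cross-section at z=1: (-5.86,4.54) (-4.98,0.18) (-4.31,-1.42) (0.24,-3.30) (5.74,-2.89) (5.53,-0.14) (2.38,5.15) (0.14,5.53)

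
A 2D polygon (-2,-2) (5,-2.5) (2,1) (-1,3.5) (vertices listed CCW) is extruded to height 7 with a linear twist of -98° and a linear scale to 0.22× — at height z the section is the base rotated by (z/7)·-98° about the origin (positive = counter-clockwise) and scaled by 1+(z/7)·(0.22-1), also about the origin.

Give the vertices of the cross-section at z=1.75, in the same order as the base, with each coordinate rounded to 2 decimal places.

Cross-section at z=1.75: (-2.13,-0.80) (2.83,-3.50) (1.80,0.06) (0.44,2.90)

t = z/height = 1.75/7 = 0.25
s = 1 + (scale-1)·z/height = 1 + (0.22-1)·1.75/7 = 0.805000
θ = twist·z/height = -98°·1.75/7 = -24.5000° = -0.427606 rad
cos θ = 0.909961, sin θ = -0.414693 (intermediates below are computed at full precision and shown rounded to 5 d.p.)
v1: (-2,-2) → rotate → (-2.64931,-0.99054) → ×s → (-2.13269,-0.79738) → (-2.13,-0.80)
v2: (5,-2.5) → rotate → (3.51307,-4.34837) → ×s → (2.82802,-3.50044) → (2.83,-3.50)
v3: (2,1) → rotate → (2.23462,0.08057) → ×s → (1.79887,0.06486) → (1.80,0.06)
v4: (-1,3.5) → rotate → (0.54147,3.59956) → ×s → (0.43588,2.89764) → (0.44,2.90)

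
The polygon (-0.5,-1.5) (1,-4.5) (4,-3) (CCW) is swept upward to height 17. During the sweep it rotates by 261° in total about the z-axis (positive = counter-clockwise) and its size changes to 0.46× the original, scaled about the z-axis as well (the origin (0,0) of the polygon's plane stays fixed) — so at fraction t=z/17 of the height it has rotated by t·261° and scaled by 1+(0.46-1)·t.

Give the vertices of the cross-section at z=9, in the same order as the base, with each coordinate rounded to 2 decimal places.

t = z/height = 9/17 = 0.529412
s = 1 + (scale-1)·z/height = 1 + (0.46-1)·9/17 = 0.714118
θ = twist·z/height = 261°·9/17 = 138.1765° = 2.411634 rad
cos θ = -0.745202, sin θ = 0.666839 (intermediates below are computed at full precision and shown rounded to 5 d.p.)
v1: (-0.5,-1.5) → rotate → (1.37286,0.78438) → ×s → (0.98038,0.56014) → (0.98,0.56)
v2: (1,-4.5) → rotate → (2.25557,4.02025) → ×s → (1.61074,2.87093) → (1.61,2.87)
v3: (4,-3) → rotate → (-0.98029,4.90296) → ×s → (-0.70004,3.50129) → (-0.70,3.50)

Cross-section at z=9: (0.98,0.56) (1.61,2.87) (-0.70,3.50)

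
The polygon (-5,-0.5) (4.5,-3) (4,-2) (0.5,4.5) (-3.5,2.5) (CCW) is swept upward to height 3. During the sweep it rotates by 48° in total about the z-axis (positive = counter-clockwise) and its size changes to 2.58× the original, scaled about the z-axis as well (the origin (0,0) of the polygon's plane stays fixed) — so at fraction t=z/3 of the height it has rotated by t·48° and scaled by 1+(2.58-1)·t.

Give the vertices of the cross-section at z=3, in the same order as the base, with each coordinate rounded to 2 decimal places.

Cross-section at z=3: (-7.67,-10.45) (13.52,3.45) (10.74,4.22) (-7.76,8.73) (-10.84,-2.39)

t = z/height = 3/3 = 1
s = 1 + (scale-1)·z/height = 1 + (2.58-1)·3/3 = 2.580000
θ = twist·z/height = 48°·3/3 = 48.0000° = 0.837758 rad
cos θ = 0.669131, sin θ = 0.743145 (intermediates below are computed at full precision and shown rounded to 5 d.p.)
v1: (-5,-0.5) → rotate → (-2.97408,-4.05029) → ×s → (-7.67313,-10.44975) → (-7.67,-10.45)
v2: (4.5,-3) → rotate → (5.24052,1.33676) → ×s → (13.52055,3.44884) → (13.52,3.45)
v3: (4,-2) → rotate → (4.16281,1.63432) → ×s → (10.74006,4.21654) → (10.74,4.22)
v4: (0.5,4.5) → rotate → (-3.00959,3.38266) → ×s → (-7.76473,8.72726) → (-7.76,8.73)
v5: (-3.5,2.5) → rotate → (-4.19982,-0.92818) → ×s → (-10.83553,-2.39471) → (-10.84,-2.39)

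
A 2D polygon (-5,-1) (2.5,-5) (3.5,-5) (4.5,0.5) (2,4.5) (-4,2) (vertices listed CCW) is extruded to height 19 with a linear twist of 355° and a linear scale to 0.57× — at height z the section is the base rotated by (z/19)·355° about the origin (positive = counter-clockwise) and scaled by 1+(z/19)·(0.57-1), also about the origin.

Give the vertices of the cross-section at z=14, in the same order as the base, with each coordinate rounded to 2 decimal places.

t = z/height = 14/19 = 0.736842
s = 1 + (scale-1)·z/height = 1 + (0.57-1)·14/19 = 0.683158
θ = twist·z/height = 355°·14/19 = 261.5789° = 4.565414 rad
cos θ = -0.146447, sin θ = -0.989219 (intermediates below are computed at full precision and shown rounded to 5 d.p.)
v1: (-5,-1) → rotate → (-0.25699,5.09254) → ×s → (-0.17556,3.47901) → (-0.18,3.48)
v2: (2.5,-5) → rotate → (-5.31221,-1.74081) → ×s → (-3.62908,-1.18925) → (-3.63,-1.19)
v3: (3.5,-5) → rotate → (-5.45866,-2.73003) → ×s → (-3.72912,-1.86504) → (-3.73,-1.87)
v4: (4.5,0.5) → rotate → (-0.16440,-4.52471) → ×s → (-0.11231,-3.09109) → (-0.11,-3.09)
v5: (2,4.5) → rotate → (4.15859,-2.63745) → ×s → (2.84097,-1.80179) → (2.84,-1.80)
v6: (-4,2) → rotate → (2.56422,3.66398) → ×s → (1.75177,2.50308) → (1.75,2.50)

Cross-section at z=14: (-0.18,3.48) (-3.63,-1.19) (-3.73,-1.87) (-0.11,-3.09) (2.84,-1.80) (1.75,2.50)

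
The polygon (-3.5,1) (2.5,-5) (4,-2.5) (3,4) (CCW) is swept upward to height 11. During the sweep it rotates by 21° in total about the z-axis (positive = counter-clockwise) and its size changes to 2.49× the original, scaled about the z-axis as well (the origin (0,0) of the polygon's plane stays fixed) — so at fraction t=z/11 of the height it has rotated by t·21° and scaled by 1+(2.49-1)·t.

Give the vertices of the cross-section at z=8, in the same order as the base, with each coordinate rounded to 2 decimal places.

Cross-section at z=8: (-7.58,0.09) (7.77,-8.68) (9.41,-2.83) (3.83,9.69)

t = z/height = 8/11 = 0.727273
s = 1 + (scale-1)·z/height = 1 + (2.49-1)·8/11 = 2.083636
θ = twist·z/height = 21°·8/11 = 15.2727° = 0.266559 rad
cos θ = 0.964683, sin θ = 0.263414 (intermediates below are computed at full precision and shown rounded to 5 d.p.)
v1: (-3.5,1) → rotate → (-3.63980,0.04273) → ×s → (-7.58403,0.08904) → (-7.58,0.09)
v2: (2.5,-5) → rotate → (3.72878,-4.16488) → ×s → (7.76941,-8.67810) → (7.77,-8.68)
v3: (4,-2.5) → rotate → (4.51727,-1.35805) → ×s → (9.41234,-2.82969) → (9.41,-2.83)
v4: (3,4) → rotate → (1.84039,4.64897) → ×s → (3.83471,9.68677) → (3.83,9.69)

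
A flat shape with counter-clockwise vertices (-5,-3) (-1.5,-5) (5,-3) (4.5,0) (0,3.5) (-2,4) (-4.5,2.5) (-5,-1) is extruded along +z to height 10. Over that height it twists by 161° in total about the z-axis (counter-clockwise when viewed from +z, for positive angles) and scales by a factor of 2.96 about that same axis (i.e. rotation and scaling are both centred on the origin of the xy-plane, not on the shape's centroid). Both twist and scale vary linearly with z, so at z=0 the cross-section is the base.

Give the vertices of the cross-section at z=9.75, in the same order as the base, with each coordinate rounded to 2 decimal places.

t = z/height = 9.75/10 = 0.975
s = 1 + (scale-1)·z/height = 1 + (2.96-1)·9.75/10 = 2.911000
θ = twist·z/height = 161°·9.75/10 = 156.9750° = 2.739731 rad
cos θ = -0.920334, sin θ = 0.391133 (intermediates below are computed at full precision and shown rounded to 5 d.p.)
v1: (-5,-3) → rotate → (5.77507,0.80534) → ×s → (16.81123,2.34434) → (16.81,2.34)
v2: (-1.5,-5) → rotate → (3.33617,4.01497) → ×s → (9.71158,11.68758) → (9.71,11.69)
v3: (5,-3) → rotate → (-3.42827,4.71667) → ×s → (-9.97970,13.73022) → (-9.98,13.73)
v4: (4.5,0) → rotate → (-4.14150,1.76010) → ×s → (-12.05592,5.12364) → (-12.06,5.12)
v5: (0,3.5) → rotate → (-1.36896,-3.22117) → ×s → (-3.98506,-9.37683) → (-3.99,-9.38)
v6: (-2,4) → rotate → (0.27614,-4.46360) → ×s → (0.80384,-12.99355) → (0.80,-12.99)
v7: (-4.5,2.5) → rotate → (3.16367,-4.06093) → ×s → (9.20945,-11.82138) → (9.21,-11.82)
v8: (-5,-1) → rotate → (4.99280,-1.03533) → ×s → (14.53405,-3.01384) → (14.53,-3.01)

Cross-section at z=9.75: (16.81,2.34) (9.71,11.69) (-9.98,13.73) (-12.06,5.12) (-3.99,-9.38) (0.80,-12.99) (9.21,-11.82) (14.53,-3.01)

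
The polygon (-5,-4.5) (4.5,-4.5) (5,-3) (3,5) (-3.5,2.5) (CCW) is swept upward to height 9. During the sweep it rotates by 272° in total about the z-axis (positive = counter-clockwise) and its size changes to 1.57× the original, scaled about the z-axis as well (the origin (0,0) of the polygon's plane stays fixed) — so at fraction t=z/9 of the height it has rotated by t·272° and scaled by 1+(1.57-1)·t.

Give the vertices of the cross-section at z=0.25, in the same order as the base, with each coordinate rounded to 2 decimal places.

Cross-section at z=0.25: (-4.43,-5.20) (5.13,-3.93) (5.44,-2.35) (2.35,5.44) (-3.86,2.05)

t = z/height = 0.25/9 = 0.0277778
s = 1 + (scale-1)·z/height = 1 + (1.57-1)·0.25/9 = 1.015833
θ = twist·z/height = 272°·0.25/9 = 7.5556° = 0.131869 rad
cos θ = 0.991318, sin θ = 0.131487 (intermediates below are computed at full precision and shown rounded to 5 d.p.)
v1: (-5,-4.5) → rotate → (-4.36490,-5.11837) → ×s → (-4.43401,-5.19941) → (-4.43,-5.20)
v2: (4.5,-4.5) → rotate → (5.05262,-3.86924) → ×s → (5.13262,-3.93050) → (5.13,-3.93)
v3: (5,-3) → rotate → (5.35105,-2.31652) → ×s → (5.43578,-2.35319) → (5.44,-2.35)
v4: (3,5) → rotate → (2.31652,5.35105) → ×s → (2.35319,5.43578) → (2.35,5.44)
v5: (-3.5,2.5) → rotate → (-3.79833,2.01809) → ×s → (-3.85847,2.05004) → (-3.86,2.05)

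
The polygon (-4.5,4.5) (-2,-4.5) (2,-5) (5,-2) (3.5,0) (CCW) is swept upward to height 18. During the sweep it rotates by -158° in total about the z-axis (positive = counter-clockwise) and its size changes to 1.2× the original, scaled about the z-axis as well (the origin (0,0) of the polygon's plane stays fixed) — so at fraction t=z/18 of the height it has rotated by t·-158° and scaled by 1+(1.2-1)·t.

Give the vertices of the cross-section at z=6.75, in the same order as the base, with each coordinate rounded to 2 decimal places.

Cross-section at z=6.75: (1.68,6.63) (-5.26,-0.63) (-3.52,-4.60) (0.90,-5.72) (1.92,-3.23)

t = z/height = 6.75/18 = 0.375
s = 1 + (scale-1)·z/height = 1 + (1.2-1)·6.75/18 = 1.075000
θ = twist·z/height = -158°·6.75/18 = -59.2500° = -1.034108 rad
cos θ = 0.511293, sin θ = -0.859406 (intermediates below are computed at full precision and shown rounded to 5 d.p.)
v1: (-4.5,4.5) → rotate → (1.56651,6.16815) → ×s → (1.68400,6.63076) → (1.68,6.63)
v2: (-2,-4.5) → rotate → (-4.88992,-0.58201) → ×s → (-5.25666,-0.62566) → (-5.26,-0.63)
v3: (2,-5) → rotate → (-3.27445,-4.27528) → ×s → (-3.52003,-4.59592) → (-3.52,-4.60)
v4: (5,-2) → rotate → (0.83765,-5.31962) → ×s → (0.90048,-5.71859) → (0.90,-5.72)
v5: (3.5,0) → rotate → (1.78953,-3.00792) → ×s → (1.92374,-3.23352) → (1.92,-3.23)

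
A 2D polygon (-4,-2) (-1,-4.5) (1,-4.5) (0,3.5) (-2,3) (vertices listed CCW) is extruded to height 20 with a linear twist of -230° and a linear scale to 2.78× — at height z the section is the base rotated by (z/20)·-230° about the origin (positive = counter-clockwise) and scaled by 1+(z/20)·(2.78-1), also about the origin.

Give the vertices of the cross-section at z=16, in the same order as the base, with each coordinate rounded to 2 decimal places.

t = z/height = 16/20 = 0.8
s = 1 + (scale-1)·z/height = 1 + (2.78-1)·16/20 = 2.424000
θ = twist·z/height = -230°·16/20 = -184.0000° = -3.211406 rad
cos θ = -0.997564, sin θ = 0.069756 (intermediates below are computed at full precision and shown rounded to 5 d.p.)
v1: (-4,-2) → rotate → (4.12977,1.71610) → ×s → (10.01056,4.15983) → (10.01,4.16)
v2: (-1,-4.5) → rotate → (1.31147,4.41928) → ×s → (3.17900,10.71234) → (3.18,10.71)
v3: (1,-4.5) → rotate → (-0.68366,4.55879) → ×s → (-1.65719,11.05052) → (-1.66,11.05)
v4: (0,3.5) → rotate → (-0.24415,-3.49147) → ×s → (-0.59181,-8.46333) → (-0.59,-8.46)
v5: (-2,3) → rotate → (1.78586,-3.13221) → ×s → (4.32892,-7.59247) → (4.33,-7.59)

Cross-section at z=16: (10.01,4.16) (3.18,10.71) (-1.66,11.05) (-0.59,-8.46) (4.33,-7.59)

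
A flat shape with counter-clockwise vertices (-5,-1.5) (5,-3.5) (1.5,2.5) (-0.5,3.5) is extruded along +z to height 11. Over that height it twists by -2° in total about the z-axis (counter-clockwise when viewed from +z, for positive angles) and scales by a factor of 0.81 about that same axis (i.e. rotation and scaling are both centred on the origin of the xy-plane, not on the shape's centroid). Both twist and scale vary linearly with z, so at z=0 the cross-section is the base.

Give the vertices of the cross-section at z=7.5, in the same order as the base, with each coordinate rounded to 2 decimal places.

t = z/height = 7.5/11 = 0.681818
s = 1 + (scale-1)·z/height = 1 + (0.81-1)·7.5/11 = 0.870455
θ = twist·z/height = -2°·7.5/11 = -1.3636° = -0.023800 rad
cos θ = 0.999717, sin θ = -0.023798 (intermediates below are computed at full precision and shown rounded to 5 d.p.)
v1: (-5,-1.5) → rotate → (-5.03428,-1.38059) → ×s → (-4.38211,-1.20174) → (-4.38,-1.20)
v2: (5,-3.5) → rotate → (4.91529,-3.61800) → ×s → (4.27854,-3.14930) → (4.28,-3.15)
v3: (1.5,2.5) → rotate → (1.55907,2.46360) → ×s → (1.35710,2.14445) → (1.36,2.14)
v4: (-0.5,3.5) → rotate → (-0.41657,3.51091) → ×s → (-0.36260,3.05609) → (-0.36,3.06)

Cross-section at z=7.5: (-4.38,-1.20) (4.28,-3.15) (1.36,2.14) (-0.36,3.06)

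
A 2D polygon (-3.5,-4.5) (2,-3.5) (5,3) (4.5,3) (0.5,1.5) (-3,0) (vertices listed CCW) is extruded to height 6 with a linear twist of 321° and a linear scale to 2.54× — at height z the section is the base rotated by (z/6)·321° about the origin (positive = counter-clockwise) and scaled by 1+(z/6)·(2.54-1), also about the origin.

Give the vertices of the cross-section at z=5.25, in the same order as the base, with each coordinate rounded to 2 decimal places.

t = z/height = 5.25/6 = 0.875
s = 1 + (scale-1)·z/height = 1 + (2.54-1)·5.25/6 = 2.347500
θ = twist·z/height = 321°·5.25/6 = 280.8750° = 4.902194 rad
cos θ = 0.188667, sin θ = -0.982041 (intermediates below are computed at full precision and shown rounded to 5 d.p.)
v1: (-3.5,-4.5) → rotate → (-5.07952,2.58814) → ×s → (-11.92417,6.07566) → (-11.92,6.08)
v2: (2,-3.5) → rotate → (-3.05981,-2.62442) → ×s → (-7.18290,-6.16082) → (-7.18,-6.16)
v3: (5,3) → rotate → (3.88946,-4.34420) → ×s → (9.13050,-10.19802) → (9.13,-10.20)
v4: (4.5,3) → rotate → (3.79512,-3.85318) → ×s → (8.90906,-9.04535) → (8.91,-9.05)
v5: (0.5,1.5) → rotate → (1.56740,-0.20802) → ×s → (3.67946,-0.48833) → (3.68,-0.49)
v6: (-3,0) → rotate → (-0.56600,2.94612) → ×s → (-1.32869,6.91602) → (-1.33,6.92)

Cross-section at z=5.25: (-11.92,6.08) (-7.18,-6.16) (9.13,-10.20) (8.91,-9.05) (3.68,-0.49) (-1.33,6.92)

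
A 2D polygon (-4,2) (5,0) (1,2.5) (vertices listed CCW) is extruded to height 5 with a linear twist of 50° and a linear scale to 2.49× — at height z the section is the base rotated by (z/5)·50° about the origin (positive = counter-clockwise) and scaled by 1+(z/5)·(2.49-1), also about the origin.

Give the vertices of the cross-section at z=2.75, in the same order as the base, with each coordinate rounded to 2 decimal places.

t = z/height = 2.75/5 = 0.55
s = 1 + (scale-1)·z/height = 1 + (2.49-1)·2.75/5 = 1.819500
θ = twist·z/height = 50°·2.75/5 = 27.5000° = 0.479966 rad
cos θ = 0.887011, sin θ = 0.461749 (intermediates below are computed at full precision and shown rounded to 5 d.p.)
v1: (-4,2) → rotate → (-4.47154,-0.07297) → ×s → (-8.13597,-0.13277) → (-8.14,-0.13)
v2: (5,0) → rotate → (4.43505,2.30874) → ×s → (8.06958,4.20076) → (8.07,4.20)
v3: (1,2.5) → rotate → (-0.26736,2.67928) → ×s → (-0.48646,4.87494) → (-0.49,4.87)

Cross-section at z=2.75: (-8.14,-0.13) (8.07,4.20) (-0.49,4.87)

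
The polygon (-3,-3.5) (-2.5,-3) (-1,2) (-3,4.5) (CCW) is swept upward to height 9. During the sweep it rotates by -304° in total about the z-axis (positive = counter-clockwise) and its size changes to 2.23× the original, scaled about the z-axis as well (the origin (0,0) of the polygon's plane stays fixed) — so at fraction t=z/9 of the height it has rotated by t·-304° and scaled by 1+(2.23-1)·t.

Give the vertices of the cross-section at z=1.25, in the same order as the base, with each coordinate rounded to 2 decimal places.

t = z/height = 1.25/9 = 0.138889
s = 1 + (scale-1)·z/height = 1 + (2.23-1)·1.25/9 = 1.170833
θ = twist·z/height = -304°·1.25/9 = -42.2222° = -0.736917 rad
cos θ = 0.740544, sin θ = -0.672008 (intermediates below are computed at full precision and shown rounded to 5 d.p.)
v1: (-3,-3.5) → rotate → (-4.57366,-0.57588) → ×s → (-5.35499,-0.67426) → (-5.35,-0.67)
v2: (-2.5,-3) → rotate → (-3.86738,-0.54161) → ×s → (-4.52806,-0.63414) → (-4.53,-0.63)
v3: (-1,2) → rotate → (0.60347,2.15310) → ×s → (0.70656,2.52092) → (0.71,2.52)
v4: (-3,4.5) → rotate → (0.80240,5.34847) → ×s → (0.93948,6.26217) → (0.94,6.26)

Cross-section at z=1.25: (-5.35,-0.67) (-4.53,-0.63) (0.71,2.52) (0.94,6.26)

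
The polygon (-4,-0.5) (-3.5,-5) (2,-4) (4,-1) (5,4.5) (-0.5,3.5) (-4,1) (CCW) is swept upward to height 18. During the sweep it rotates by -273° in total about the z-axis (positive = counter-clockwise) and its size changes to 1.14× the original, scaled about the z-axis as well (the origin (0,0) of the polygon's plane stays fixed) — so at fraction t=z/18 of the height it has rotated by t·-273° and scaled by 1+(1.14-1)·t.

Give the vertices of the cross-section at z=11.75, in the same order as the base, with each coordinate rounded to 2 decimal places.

Cross-section at z=11.75: (4.35,0.68) (3.65,5.57) (-2.32,4.30) (-4.40,0.95) (-5.30,-5.08) (0.66,-3.80) (4.40,-0.95)

t = z/height = 11.75/18 = 0.652778
s = 1 + (scale-1)·z/height = 1 + (1.14-1)·11.75/18 = 1.091389
θ = twist·z/height = -273°·11.75/18 = -178.2083° = -3.110322 rad
cos θ = -0.999511, sin θ = -0.031265 (intermediates below are computed at full precision and shown rounded to 5 d.p.)
v1: (-4,-0.5) → rotate → (3.98241,0.62482) → ×s → (4.34636,0.68192) → (4.35,0.68)
v2: (-3.5,-5) → rotate → (3.34196,5.10698) → ×s → (3.64738,5.57371) → (3.65,5.57)
v3: (2,-4) → rotate → (-2.12408,3.93551) → ×s → (-2.31820,4.29518) → (-2.32,4.30)
v4: (4,-1) → rotate → (-4.02931,0.87445) → ×s → (-4.39754,0.95436) → (-4.40,0.95)
v5: (5,4.5) → rotate → (-4.85686,-4.65413) → ×s → (-5.30072,-5.07946) → (-5.30,-5.08)
v6: (-0.5,3.5) → rotate → (0.60918,-3.48266) → ×s → (0.66486,-3.80093) → (0.66,-3.80)
v7: (-4,1) → rotate → (4.02931,-0.87445) → ×s → (4.39754,-0.95436) → (4.40,-0.95)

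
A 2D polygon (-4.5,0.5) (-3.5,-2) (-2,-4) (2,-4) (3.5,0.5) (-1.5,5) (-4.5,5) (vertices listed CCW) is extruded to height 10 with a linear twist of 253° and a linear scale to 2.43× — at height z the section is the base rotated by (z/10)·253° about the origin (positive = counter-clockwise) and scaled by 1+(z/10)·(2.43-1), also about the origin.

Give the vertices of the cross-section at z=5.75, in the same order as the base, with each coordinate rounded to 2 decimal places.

Cross-section at z=5.75: (6.24,-5.40) (7.32,-0.61) (7.13,3.94) (1.13,8.07) (-5.77,2.86) (-2.91,-9.06) (1.59,-12.15)

t = z/height = 5.75/10 = 0.575
s = 1 + (scale-1)·z/height = 1 + (2.43-1)·5.75/10 = 1.822250
θ = twist·z/height = 253°·5.75/10 = 145.4750° = 2.539018 rad
cos θ = -0.823879, sin θ = 0.566766 (intermediates below are computed at full precision and shown rounded to 5 d.p.)
v1: (-4.5,0.5) → rotate → (3.42407,-2.96239) → ×s → (6.23952,-5.39821) → (6.24,-5.40)
v2: (-3.5,-2) → rotate → (4.01711,-0.33592) → ×s → (7.32017,-0.61213) → (7.32,-0.61)
v3: (-2,-4) → rotate → (3.91482,2.16198) → ×s → (7.13378,3.93968) → (7.13,3.94)
v4: (2,-4) → rotate → (0.61931,4.42905) → ×s → (1.12853,8.07083) → (1.13,8.07)
v5: (3.5,0.5) → rotate → (-3.16696,1.57174) → ×s → (-5.77099,2.86410) → (-5.77,2.86)
v6: (-1.5,5) → rotate → (-1.59801,-4.96954) → ×s → (-2.91197,-9.05575) → (-2.91,-9.06)
v7: (-4.5,5) → rotate → (0.87363,-6.66984) → ×s → (1.59197,-12.15412) → (1.59,-12.15)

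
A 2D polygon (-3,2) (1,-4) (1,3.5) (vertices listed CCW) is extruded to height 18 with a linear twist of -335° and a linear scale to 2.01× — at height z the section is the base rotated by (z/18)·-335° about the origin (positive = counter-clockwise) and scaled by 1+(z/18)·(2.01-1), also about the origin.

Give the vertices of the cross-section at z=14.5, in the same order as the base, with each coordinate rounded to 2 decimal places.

Cross-section at z=14.5: (-3.61,-5.45) (7.25,1.83) (-6.35,1.80)

t = z/height = 14.5/18 = 0.805556
s = 1 + (scale-1)·z/height = 1 + (2.01-1)·14.5/18 = 1.813611
θ = twist·z/height = -335°·14.5/18 = -269.8611° = -4.709965 rad
cos θ = -0.002424, sin θ = 0.999997 (intermediates below are computed at full precision and shown rounded to 5 d.p.)
v1: (-3,2) → rotate → (-1.99272,-3.00484) → ×s → (-3.61402,-5.44961) → (-3.61,-5.45)
v2: (1,-4) → rotate → (3.99756,1.00969) → ×s → (7.25003,1.83119) → (7.25,1.83)
v3: (1,3.5) → rotate → (-3.50241,0.99151) → ×s → (-6.35202,1.79822) → (-6.35,1.80)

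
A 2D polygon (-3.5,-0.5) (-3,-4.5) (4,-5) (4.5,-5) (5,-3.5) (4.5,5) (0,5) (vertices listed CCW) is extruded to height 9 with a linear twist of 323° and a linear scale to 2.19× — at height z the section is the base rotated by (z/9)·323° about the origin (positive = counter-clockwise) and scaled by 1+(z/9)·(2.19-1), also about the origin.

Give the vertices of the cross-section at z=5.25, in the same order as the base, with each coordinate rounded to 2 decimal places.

t = z/height = 5.25/9 = 0.583333
s = 1 + (scale-1)·z/height = 1 + (2.19-1)·5.25/9 = 1.694167
θ = twist·z/height = 323°·5.25/9 = 188.4167° = 3.288491 rad
cos θ = -0.989230, sin θ = -0.146371 (intermediates below are computed at full precision and shown rounded to 5 d.p.)
v1: (-3.5,-0.5) → rotate → (3.38912,1.00691) → ×s → (5.74173,1.70588) → (5.74,1.71)
v2: (-3,-4.5) → rotate → (2.30902,4.89065) → ×s → (3.91187,8.28557) → (3.91,8.29)
v3: (4,-5) → rotate → (-4.68877,4.36067) → ×s → (-7.94356,7.38769) → (-7.94,7.39)
v4: (4.5,-5) → rotate → (-5.18339,4.28748) → ×s → (-8.78152,7.26371) → (-8.78,7.26)
v5: (5,-3.5) → rotate → (-5.45845,2.73045) → ×s → (-9.24752,4.62584) → (-9.25,4.63)
v6: (4.5,5) → rotate → (-3.71968,-5.60482) → ×s → (-6.30176,-9.49550) → (-6.30,-9.50)
v7: (0,5) → rotate → (0.73185,-4.94615) → ×s → (1.23988,-8.37960) → (1.24,-8.38)

Cross-section at z=5.25: (5.74,1.71) (3.91,8.29) (-7.94,7.39) (-8.78,7.26) (-9.25,4.63) (-6.30,-9.50) (1.24,-8.38)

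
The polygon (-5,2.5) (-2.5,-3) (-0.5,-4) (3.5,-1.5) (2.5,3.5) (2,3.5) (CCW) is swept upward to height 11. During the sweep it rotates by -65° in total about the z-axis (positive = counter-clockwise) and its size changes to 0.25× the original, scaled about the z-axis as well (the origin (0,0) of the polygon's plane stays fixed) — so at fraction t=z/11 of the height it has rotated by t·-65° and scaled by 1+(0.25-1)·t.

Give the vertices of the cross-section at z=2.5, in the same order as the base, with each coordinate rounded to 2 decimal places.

Cross-section at z=2.5: (-3.48,3.06) (-2.64,-1.88) (-1.25,-3.10) (2.49,-1.94) (2.75,2.28) (2.34,2.38)

t = z/height = 2.5/11 = 0.227273
s = 1 + (scale-1)·z/height = 1 + (0.25-1)·2.5/11 = 0.829545
θ = twist·z/height = -65°·2.5/11 = -14.7727° = -0.257833 rad
cos θ = 0.966945, sin θ = -0.254986 (intermediates below are computed at full precision and shown rounded to 5 d.p.)
v1: (-5,2.5) → rotate → (-4.19726,3.69229) → ×s → (-3.48182,3.06292) → (-3.48,3.06)
v2: (-2.5,-3) → rotate → (-3.18232,-2.26337) → ×s → (-2.63988,-1.87757) → (-2.64,-1.88)
v3: (-0.5,-4) → rotate → (-1.50341,-3.74029) → ×s → (-1.24715,-3.10274) → (-1.25,-3.10)
v4: (3.5,-1.5) → rotate → (3.00183,-2.34287) → ×s → (2.49015,-1.94351) → (2.49,-1.94)
v5: (2.5,3.5) → rotate → (3.30981,2.74684) → ×s → (2.74564,2.27863) → (2.75,2.28)
v6: (2,3.5) → rotate → (2.82634,2.87434) → ×s → (2.34458,2.38439) → (2.34,2.38)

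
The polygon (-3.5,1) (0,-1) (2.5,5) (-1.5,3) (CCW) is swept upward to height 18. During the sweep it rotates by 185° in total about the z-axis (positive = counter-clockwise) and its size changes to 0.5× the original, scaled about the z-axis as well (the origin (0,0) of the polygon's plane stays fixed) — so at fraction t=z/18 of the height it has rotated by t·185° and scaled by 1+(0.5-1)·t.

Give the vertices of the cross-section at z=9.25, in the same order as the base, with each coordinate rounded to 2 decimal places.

Cross-section at z=9.25: (-0.51,-2.66) (0.74,0.07) (-3.86,1.52) (-2.12,-1.31)

t = z/height = 9.25/18 = 0.513889
s = 1 + (scale-1)·z/height = 1 + (0.5-1)·9.25/18 = 0.743056
θ = twist·z/height = 185°·9.25/18 = 95.0694° = 1.659275 rad
cos θ = -0.088363, sin θ = 0.996088 (intermediates below are computed at full precision and shown rounded to 5 d.p.)
v1: (-3.5,1) → rotate → (-0.68682,-3.57467) → ×s → (-0.51034,-2.65618) → (-0.51,-2.66)
v2: (0,-1) → rotate → (0.99609,0.08836) → ×s → (0.74015,0.06566) → (0.74,0.07)
v3: (2.5,5) → rotate → (-5.20135,2.04841) → ×s → (-3.86489,1.52208) → (-3.86,1.52)
v4: (-1.5,3) → rotate → (-2.85572,-1.75922) → ×s → (-2.12196,-1.30720) → (-2.12,-1.31)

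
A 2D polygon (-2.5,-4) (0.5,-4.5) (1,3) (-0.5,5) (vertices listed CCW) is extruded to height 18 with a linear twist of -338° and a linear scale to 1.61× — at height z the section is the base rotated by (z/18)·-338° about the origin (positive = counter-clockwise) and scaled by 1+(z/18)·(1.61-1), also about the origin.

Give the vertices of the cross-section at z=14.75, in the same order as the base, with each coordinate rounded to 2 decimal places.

t = z/height = 14.75/18 = 0.819444
s = 1 + (scale-1)·z/height = 1 + (1.61-1)·14.75/18 = 1.499861
θ = twist·z/height = -338°·14.75/18 = -276.9722° = -4.834077 rad
cos θ = 0.121388, sin θ = 0.992605 (intermediates below are computed at full precision and shown rounded to 5 d.p.)
v1: (-2.5,-4) → rotate → (3.66695,-2.96707) → ×s → (5.49992,-4.45019) → (5.50,-4.45)
v2: (0.5,-4.5) → rotate → (4.52742,-0.04994) → ×s → (6.79050,-0.07491) → (6.79,-0.07)
v3: (1,3) → rotate → (-2.85643,1.35677) → ×s → (-4.28424,2.03497) → (-4.28,2.03)
v4: (-0.5,5) → rotate → (-5.02372,0.11064) → ×s → (-7.53488,0.16594) → (-7.53,0.17)

Cross-section at z=14.75: (5.50,-4.45) (6.79,-0.07) (-4.28,2.03) (-7.53,0.17)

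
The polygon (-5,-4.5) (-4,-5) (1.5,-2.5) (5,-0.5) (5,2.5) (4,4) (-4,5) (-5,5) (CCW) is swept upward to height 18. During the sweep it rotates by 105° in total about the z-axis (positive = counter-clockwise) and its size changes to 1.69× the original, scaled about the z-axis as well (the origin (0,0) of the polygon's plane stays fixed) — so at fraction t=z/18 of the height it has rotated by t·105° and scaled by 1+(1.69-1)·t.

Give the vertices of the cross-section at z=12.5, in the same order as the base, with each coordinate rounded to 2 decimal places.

t = z/height = 12.5/18 = 0.694444
s = 1 + (scale-1)·z/height = 1 + (1.69-1)·12.5/18 = 1.479167
θ = twist·z/height = 105°·12.5/18 = 72.9167° = 1.272636 rad
cos θ = 0.293762, sin θ = 0.955879 (intermediates below are computed at full precision and shown rounded to 5 d.p.)
v1: (-5,-4.5) → rotate → (2.83264,-6.10132) → ×s → (4.18995,-9.02487) → (4.19,-9.02)
v2: (-4,-5) → rotate → (3.60434,-5.29233) → ×s → (5.33142,-7.82823) → (5.33,-7.83)
v3: (1.5,-2.5) → rotate → (2.83034,0.69941) → ×s → (4.18654,1.03455) → (4.19,1.03)
v4: (5,-0.5) → rotate → (1.94675,4.63251) → ×s → (2.87957,6.85226) → (2.88,6.85)
v5: (5,2.5) → rotate → (-0.92088,5.51380) → ×s → (-1.36214,8.15583) → (-1.36,8.16)
v6: (4,4) → rotate → (-2.64846,4.99856) → ×s → (-3.91752,7.39371) → (-3.92,7.39)
v7: (-4,5) → rotate → (-5.95444,-2.35470) → ×s → (-8.80761,-3.48300) → (-8.81,-3.48)
v8: (-5,5) → rotate → (-6.24820,-3.31058) → ×s → (-9.24214,-4.89690) → (-9.24,-4.90)

Cross-section at z=12.5: (4.19,-9.02) (5.33,-7.83) (4.19,1.03) (2.88,6.85) (-1.36,8.16) (-3.92,7.39) (-8.81,-3.48) (-9.24,-4.90)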